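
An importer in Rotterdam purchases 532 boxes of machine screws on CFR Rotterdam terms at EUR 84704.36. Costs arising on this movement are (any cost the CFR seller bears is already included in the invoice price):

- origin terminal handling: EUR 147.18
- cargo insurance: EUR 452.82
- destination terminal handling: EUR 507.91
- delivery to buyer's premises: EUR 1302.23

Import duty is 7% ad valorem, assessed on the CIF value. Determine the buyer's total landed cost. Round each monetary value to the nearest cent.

CFR: the seller pays costs through ocean freight to the destination port, but not insurance.
Already in the invoice (seller's account under CFR): origin terminal — exclude.
CIF value = CFR price + insurance = 84704.36 + 452.82 = 85157.18
Import duty = 85157.18 × 7% = 5961.00
Buyer bears: insurance 452.82 + destination terminal 507.91 + delivery 1302.23 + duty 5961.00 = 8223.96
Landed cost = invoice 84704.36 + 8223.96 = 92928.32

Total landed cost: EUR 92928.32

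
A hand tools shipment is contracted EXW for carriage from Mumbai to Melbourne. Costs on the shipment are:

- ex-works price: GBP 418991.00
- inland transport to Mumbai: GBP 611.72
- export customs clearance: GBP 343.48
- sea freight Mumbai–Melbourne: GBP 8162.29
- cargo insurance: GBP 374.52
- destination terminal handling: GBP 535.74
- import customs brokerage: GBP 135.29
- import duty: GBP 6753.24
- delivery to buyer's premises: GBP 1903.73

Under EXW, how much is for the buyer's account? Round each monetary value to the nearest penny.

Buyer's account: GBP 18820.01

EXW: the seller makes goods available at their premises; the buyer bears all onward costs.
Seller's account: goods 418991.00 = 418991.00
Buyer's account: inland to port 611.72 + export clearance 343.48 + freight 8162.29 + insurance 374.52 + destination terminal 535.74 + brokerage 135.29 + duty 6753.24 + delivery 1903.73 = 18820.01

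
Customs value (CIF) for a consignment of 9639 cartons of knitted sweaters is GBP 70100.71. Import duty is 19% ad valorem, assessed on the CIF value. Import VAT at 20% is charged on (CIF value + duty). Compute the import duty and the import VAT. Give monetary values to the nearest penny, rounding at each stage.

Import duty: GBP 13319.13; import VAT: GBP 16683.97

Import duty = 70100.71 × 19% = 13319.13
VAT base = CIF + duty = 70100.71 + 13319.13 = 83419.84
Import VAT = 83419.84 × 20% = 16683.97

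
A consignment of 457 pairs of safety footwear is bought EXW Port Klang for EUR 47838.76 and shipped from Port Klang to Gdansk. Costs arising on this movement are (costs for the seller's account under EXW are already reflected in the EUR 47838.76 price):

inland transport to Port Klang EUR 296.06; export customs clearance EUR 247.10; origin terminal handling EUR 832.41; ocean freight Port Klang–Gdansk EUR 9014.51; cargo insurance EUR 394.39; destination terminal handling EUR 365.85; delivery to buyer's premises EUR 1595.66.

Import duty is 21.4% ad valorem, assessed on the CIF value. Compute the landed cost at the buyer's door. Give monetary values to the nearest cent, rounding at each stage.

Total landed cost: EUR 73130.11

EXW: the seller makes goods available at their premises; the buyer bears all onward costs.
CIF value = EXW price + inland to port + export clearance + origin terminal + freight + insurance = 47838.76 + 296.06 + 247.10 + 832.41 + 9014.51 + 394.39 = 58623.23
Import duty = 58623.23 × 21.4% = 12545.37
Buyer bears: inland to port 296.06 + export clearance 247.10 + origin terminal 832.41 + freight 9014.51 + insurance 394.39 + destination terminal 365.85 + delivery 1595.66 + duty 12545.37 = 25291.35
Landed cost = invoice 47838.76 + 25291.35 = 73130.11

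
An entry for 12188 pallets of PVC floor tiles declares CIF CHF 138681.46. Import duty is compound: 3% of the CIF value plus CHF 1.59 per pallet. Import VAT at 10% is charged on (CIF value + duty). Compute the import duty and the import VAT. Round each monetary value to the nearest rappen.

Ad valorem component: 138681.46 × 3% = 4160.44
Specific component: 12188 × 1.59 = 19378.92
Import duty = 4160.44 + 19378.92 = 23539.36
VAT base = CIF + duty = 138681.46 + 23539.36 = 162220.82
Import VAT = 162220.82 × 10% = 16222.08

Import duty: CHF 23539.36; import VAT: CHF 16222.08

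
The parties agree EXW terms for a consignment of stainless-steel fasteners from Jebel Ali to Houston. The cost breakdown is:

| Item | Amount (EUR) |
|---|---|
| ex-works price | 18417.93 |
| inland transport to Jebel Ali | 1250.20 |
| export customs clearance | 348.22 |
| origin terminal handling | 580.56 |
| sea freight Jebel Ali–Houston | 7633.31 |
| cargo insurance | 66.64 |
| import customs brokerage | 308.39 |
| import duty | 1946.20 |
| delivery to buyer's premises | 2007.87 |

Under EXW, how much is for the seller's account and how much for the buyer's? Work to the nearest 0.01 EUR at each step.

Seller: EUR 18417.93; buyer: EUR 14141.39

EXW: the seller makes goods available at their premises; the buyer bears all onward costs.
Seller's account: goods 18417.93 = 18417.93
Buyer's account: inland to port 1250.20 + export clearance 348.22 + origin terminal 580.56 + freight 7633.31 + insurance 66.64 + brokerage 308.39 + duty 1946.20 + delivery 2007.87 = 14141.39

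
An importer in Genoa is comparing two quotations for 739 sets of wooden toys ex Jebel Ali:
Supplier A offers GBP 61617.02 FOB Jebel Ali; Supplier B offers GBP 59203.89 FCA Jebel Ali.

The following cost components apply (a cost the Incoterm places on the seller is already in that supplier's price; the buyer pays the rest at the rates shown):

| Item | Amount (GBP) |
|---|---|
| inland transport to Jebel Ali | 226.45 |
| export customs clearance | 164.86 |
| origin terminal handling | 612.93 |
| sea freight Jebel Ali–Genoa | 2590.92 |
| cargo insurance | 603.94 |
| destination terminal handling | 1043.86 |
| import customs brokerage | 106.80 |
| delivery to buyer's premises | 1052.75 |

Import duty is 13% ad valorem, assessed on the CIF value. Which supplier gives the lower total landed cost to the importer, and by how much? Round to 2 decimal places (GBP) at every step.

Supplier B is cheaper by GBP 2034.22

Supplier A (FOB):
CIF value = FOB price + freight + insurance = 61617.02 + 2590.92 + 603.94 = 64811.88
Import duty = 64811.88 × 13% = 8425.54
Buyer bears (A): 2590.92 + 603.94 + 1043.86 + 106.80 + 1052.75 = 5398.27
Landed cost (A) = invoice 61617.02 + 5398.27 + duty 8425.54 = 75440.83
Supplier B (FCA):
CIF value = FCA price + origin terminal + freight + insurance = 59203.89 + 612.93 + 2590.92 + 603.94 = 63011.68
Import duty = 63011.68 × 13% = 8191.52
Buyer bears (B): 612.93 + 2590.92 + 603.94 + 1043.86 + 106.80 + 1052.75 = 6011.20
Landed cost (B) = invoice 59203.89 + 6011.20 + duty 8191.52 = 73406.61
Difference = |75440.83 − 73406.61| = 2034.22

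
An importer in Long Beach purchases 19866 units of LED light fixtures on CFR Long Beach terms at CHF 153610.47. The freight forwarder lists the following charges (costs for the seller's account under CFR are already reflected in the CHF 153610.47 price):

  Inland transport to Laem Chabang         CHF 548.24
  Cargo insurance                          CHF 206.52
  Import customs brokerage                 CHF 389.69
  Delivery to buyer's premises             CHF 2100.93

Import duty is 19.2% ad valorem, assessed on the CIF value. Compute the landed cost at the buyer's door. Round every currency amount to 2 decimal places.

CFR: the seller pays costs through ocean freight to the destination port, but not insurance.
Already in the invoice (seller's account under CFR): inland to port — exclude.
CIF value = CFR price + insurance = 153610.47 + 206.52 = 153816.99
Import duty = 153816.99 × 19.2% = 29532.86
Buyer bears: insurance 206.52 + brokerage 389.69 + delivery 2100.93 + duty 29532.86 = 32230.00
Landed cost = invoice 153610.47 + 32230.00 = 185840.47

Total landed cost: CHF 185840.47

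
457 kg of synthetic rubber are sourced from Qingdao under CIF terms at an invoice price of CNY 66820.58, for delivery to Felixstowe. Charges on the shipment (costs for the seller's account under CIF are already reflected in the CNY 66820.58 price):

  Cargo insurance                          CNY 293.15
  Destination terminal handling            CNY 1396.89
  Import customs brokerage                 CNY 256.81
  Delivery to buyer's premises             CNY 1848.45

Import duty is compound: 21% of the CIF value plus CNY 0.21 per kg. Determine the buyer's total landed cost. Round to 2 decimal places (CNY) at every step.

Total landed cost: CNY 84451.02

CIF: the seller pays costs through ocean freight and marine insurance to the destination port.
Already in the invoice (seller's account under CIF): insurance — exclude.
The CIF price already equals the CIF value: 66820.58
Ad valorem component: 66820.58 × 21% = 14032.32
Specific component: 457 × 0.21 = 95.97
Import duty = 14032.32 + 95.97 = 14128.29
Buyer bears: destination terminal 1396.89 + brokerage 256.81 + delivery 1848.45 + duty 14128.29 = 17630.44
Landed cost = invoice 66820.58 + 17630.44 = 84451.02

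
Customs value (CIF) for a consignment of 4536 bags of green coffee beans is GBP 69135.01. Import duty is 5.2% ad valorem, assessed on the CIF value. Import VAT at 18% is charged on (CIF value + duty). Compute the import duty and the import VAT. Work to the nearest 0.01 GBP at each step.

Import duty = 69135.01 × 5.2% = 3595.02
VAT base = CIF + duty = 69135.01 + 3595.02 = 72730.03
Import VAT = 72730.03 × 18% = 13091.41

Import duty: GBP 3595.02; import VAT: GBP 13091.41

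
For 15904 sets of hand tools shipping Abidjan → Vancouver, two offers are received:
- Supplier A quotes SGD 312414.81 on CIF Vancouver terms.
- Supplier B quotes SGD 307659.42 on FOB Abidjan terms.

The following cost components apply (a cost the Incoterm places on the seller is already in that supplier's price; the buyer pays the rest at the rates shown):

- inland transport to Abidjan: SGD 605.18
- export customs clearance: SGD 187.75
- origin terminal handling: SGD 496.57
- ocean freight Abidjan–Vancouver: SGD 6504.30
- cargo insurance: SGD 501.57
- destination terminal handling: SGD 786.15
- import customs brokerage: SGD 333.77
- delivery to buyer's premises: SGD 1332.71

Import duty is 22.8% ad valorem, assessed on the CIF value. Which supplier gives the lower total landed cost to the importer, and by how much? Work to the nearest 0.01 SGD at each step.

Supplier A is cheaper by SGD 2763.59

Supplier A (CIF):
The CIF price already equals the CIF value: 312414.81
Import duty = 312414.81 × 22.8% = 71230.58
Buyer bears (A): 786.15 + 333.77 + 1332.71 = 2452.63
Landed cost (A) = invoice 312414.81 + 2452.63 + duty 71230.58 = 386098.02
Supplier B (FOB):
CIF value = FOB price + freight + insurance = 307659.42 + 6504.30 + 501.57 = 314665.29
Import duty = 314665.29 × 22.8% = 71743.69
Buyer bears (B): 6504.30 + 501.57 + 786.15 + 333.77 + 1332.71 = 9458.50
Landed cost (B) = invoice 307659.42 + 9458.50 + duty 71743.69 = 388861.61
Difference = |386098.02 − 388861.61| = 2763.59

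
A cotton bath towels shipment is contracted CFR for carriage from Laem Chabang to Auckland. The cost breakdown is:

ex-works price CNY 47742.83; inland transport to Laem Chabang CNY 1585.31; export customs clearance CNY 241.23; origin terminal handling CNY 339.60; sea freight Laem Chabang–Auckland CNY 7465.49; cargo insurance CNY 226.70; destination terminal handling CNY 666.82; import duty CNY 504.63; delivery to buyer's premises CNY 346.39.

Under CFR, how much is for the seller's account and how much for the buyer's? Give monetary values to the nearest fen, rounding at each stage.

Seller: CNY 57374.46; buyer: CNY 1744.54

CFR: the seller pays costs through ocean freight to the destination port, but not insurance.
Seller's account: goods 47742.83 + inland to port 1585.31 + export clearance 241.23 + origin terminal 339.60 + freight 7465.49 = 57374.46
Buyer's account: insurance 226.70 + destination terminal 666.82 + duty 504.63 + delivery 346.39 = 1744.54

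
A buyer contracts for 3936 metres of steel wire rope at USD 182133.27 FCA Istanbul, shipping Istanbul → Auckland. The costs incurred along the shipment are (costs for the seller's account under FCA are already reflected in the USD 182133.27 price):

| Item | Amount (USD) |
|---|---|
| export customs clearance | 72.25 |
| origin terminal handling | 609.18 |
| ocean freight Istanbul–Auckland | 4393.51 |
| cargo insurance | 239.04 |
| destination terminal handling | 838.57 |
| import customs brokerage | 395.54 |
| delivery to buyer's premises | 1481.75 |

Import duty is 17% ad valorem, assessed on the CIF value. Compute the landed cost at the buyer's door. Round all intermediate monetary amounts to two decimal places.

Total landed cost: USD 221944.61

FCA: the seller delivers export-cleared goods to the carrier; the buyer bears costs from that point.
Already in the invoice (seller's account under FCA): export clearance — exclude.
CIF value = FCA price + origin terminal + freight + insurance = 182133.27 + 609.18 + 4393.51 + 239.04 = 187375.00
Import duty = 187375.00 × 17% = 31853.75
Buyer bears: origin terminal 609.18 + freight 4393.51 + insurance 239.04 + destination terminal 838.57 + brokerage 395.54 + delivery 1481.75 + duty 31853.75 = 39811.34
Landed cost = invoice 182133.27 + 39811.34 = 221944.61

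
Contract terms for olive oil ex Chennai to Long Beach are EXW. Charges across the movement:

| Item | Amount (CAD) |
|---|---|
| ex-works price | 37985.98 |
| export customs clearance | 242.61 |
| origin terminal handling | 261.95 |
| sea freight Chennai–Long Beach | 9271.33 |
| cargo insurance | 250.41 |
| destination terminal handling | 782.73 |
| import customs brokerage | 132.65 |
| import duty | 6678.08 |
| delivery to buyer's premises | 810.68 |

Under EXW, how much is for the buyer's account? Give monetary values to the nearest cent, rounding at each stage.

Buyer's account: CAD 18430.44

EXW: the seller makes goods available at their premises; the buyer bears all onward costs.
Seller's account: goods 37985.98 = 37985.98
Buyer's account: export clearance 242.61 + origin terminal 261.95 + freight 9271.33 + insurance 250.41 + destination terminal 782.73 + brokerage 132.65 + duty 6678.08 + delivery 810.68 = 18430.44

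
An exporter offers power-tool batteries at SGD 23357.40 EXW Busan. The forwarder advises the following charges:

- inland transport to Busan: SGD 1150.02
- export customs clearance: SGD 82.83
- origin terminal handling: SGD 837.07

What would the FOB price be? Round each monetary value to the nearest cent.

From EXW to FOB, the seller additionally bears: inland to port, export clearance, origin terminal.
FOB price = 23357.40 + 1150.02 + 82.83 + 837.07 = 25427.32

FOB price: SGD 25427.32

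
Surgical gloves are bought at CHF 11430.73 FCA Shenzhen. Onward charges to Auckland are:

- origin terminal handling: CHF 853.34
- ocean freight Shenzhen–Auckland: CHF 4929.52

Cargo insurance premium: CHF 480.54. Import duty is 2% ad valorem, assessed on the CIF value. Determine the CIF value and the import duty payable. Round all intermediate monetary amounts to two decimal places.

CIF = FCA price + pre-shipment costs + freight + insurance
CIF = 11430.73 + 853.34 + 4929.52 + 480.54 = 17694.13
Import duty = 17694.13 × 2% = 353.88

CIF value: CHF 17694.13; import duty: CHF 353.88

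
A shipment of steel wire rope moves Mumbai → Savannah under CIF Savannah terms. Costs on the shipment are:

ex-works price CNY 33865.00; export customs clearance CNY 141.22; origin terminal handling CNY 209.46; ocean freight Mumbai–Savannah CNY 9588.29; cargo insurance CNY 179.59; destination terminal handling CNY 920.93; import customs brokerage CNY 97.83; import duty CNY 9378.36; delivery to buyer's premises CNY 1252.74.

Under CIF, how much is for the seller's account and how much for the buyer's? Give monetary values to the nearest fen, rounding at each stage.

CIF: the seller pays costs through ocean freight and marine insurance to the destination port.
Seller's account: goods 33865.00 + export clearance 141.22 + origin terminal 209.46 + freight 9588.29 + insurance 179.59 = 43983.56
Buyer's account: destination terminal 920.93 + brokerage 97.83 + duty 9378.36 + delivery 1252.74 = 11649.86

Seller: CNY 43983.56; buyer: CNY 11649.86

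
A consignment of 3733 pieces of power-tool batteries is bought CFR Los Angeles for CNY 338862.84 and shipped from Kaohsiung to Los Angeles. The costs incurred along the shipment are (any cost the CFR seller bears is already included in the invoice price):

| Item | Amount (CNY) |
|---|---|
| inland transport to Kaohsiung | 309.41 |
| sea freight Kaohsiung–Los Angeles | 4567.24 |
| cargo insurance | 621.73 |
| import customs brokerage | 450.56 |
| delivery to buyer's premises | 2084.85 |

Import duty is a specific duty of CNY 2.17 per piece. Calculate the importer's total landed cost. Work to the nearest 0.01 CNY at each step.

Total landed cost: CNY 350120.59

CFR: the seller pays costs through ocean freight to the destination port, but not insurance.
Already in the invoice (seller's account under CFR): inland to port, freight — exclude.
CIF value = CFR price + insurance = 338862.84 + 621.73 = 339484.57
Import duty = 3733 × 2.17 = 8100.61
Buyer bears: insurance 621.73 + brokerage 450.56 + delivery 2084.85 + duty 8100.61 = 11257.75
Landed cost = invoice 338862.84 + 11257.75 = 350120.59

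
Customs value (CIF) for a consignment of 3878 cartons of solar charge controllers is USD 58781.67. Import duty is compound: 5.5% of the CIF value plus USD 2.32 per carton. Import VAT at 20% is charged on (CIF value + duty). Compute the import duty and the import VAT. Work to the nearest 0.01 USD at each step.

Ad valorem component: 58781.67 × 5.5% = 3232.99
Specific component: 3878 × 2.32 = 8996.96
Import duty = 3232.99 + 8996.96 = 12229.95
VAT base = CIF + duty = 58781.67 + 12229.95 = 71011.62
Import VAT = 71011.62 × 20% = 14202.32

Import duty: USD 12229.95; import VAT: USD 14202.32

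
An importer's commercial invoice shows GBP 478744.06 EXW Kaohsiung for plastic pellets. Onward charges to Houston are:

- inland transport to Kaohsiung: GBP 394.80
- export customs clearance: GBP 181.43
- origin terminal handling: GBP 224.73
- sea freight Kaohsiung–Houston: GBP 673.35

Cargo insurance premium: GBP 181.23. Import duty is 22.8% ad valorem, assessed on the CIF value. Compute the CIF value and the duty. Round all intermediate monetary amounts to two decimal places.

CIF value: GBP 480399.60; import duty: GBP 109531.11

CIF = EXW price + pre-shipment costs + freight + insurance
CIF = 478744.06 + 394.80 + 181.43 + 224.73 + 673.35 + 181.23 = 480399.60
Import duty = 480399.60 × 22.8% = 109531.11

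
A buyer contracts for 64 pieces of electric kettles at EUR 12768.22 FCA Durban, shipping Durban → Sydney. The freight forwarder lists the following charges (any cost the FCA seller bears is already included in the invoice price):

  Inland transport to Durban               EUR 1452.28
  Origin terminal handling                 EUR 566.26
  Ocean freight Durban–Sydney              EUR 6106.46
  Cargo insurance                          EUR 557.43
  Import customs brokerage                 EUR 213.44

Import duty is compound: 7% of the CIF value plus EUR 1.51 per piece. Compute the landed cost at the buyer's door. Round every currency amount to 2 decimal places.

Total landed cost: EUR 21708.34

FCA: the seller delivers export-cleared goods to the carrier; the buyer bears costs from that point.
Already in the invoice (seller's account under FCA): inland to port — exclude.
CIF value = FCA price + origin terminal + freight + insurance = 12768.22 + 566.26 + 6106.46 + 557.43 = 19998.37
Ad valorem component: 19998.37 × 7% = 1399.89
Specific component: 64 × 1.51 = 96.64
Import duty = 1399.89 + 96.64 = 1496.53
Buyer bears: origin terminal 566.26 + freight 6106.46 + insurance 557.43 + brokerage 213.44 + duty 1496.53 = 8940.12
Landed cost = invoice 12768.22 + 8940.12 = 21708.34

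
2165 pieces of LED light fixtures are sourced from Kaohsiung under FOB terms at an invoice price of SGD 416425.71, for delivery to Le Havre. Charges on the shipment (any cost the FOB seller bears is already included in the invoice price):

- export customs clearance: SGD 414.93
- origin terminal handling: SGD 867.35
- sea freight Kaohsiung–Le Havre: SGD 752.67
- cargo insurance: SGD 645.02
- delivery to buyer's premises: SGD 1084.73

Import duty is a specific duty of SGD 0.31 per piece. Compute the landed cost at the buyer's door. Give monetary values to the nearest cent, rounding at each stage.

Total landed cost: SGD 419579.28

FOB: the seller bears costs until goods are on board at the origin port; the buyer bears freight, insurance and all costs thereafter.
Already in the invoice (seller's account under FOB): export clearance, origin terminal — exclude.
CIF value = FOB price + freight + insurance = 416425.71 + 752.67 + 645.02 = 417823.40
Import duty = 2165 × 0.31 = 671.15
Buyer bears: freight 752.67 + insurance 645.02 + delivery 1084.73 + duty 671.15 = 3153.57
Landed cost = invoice 416425.71 + 3153.57 = 419579.28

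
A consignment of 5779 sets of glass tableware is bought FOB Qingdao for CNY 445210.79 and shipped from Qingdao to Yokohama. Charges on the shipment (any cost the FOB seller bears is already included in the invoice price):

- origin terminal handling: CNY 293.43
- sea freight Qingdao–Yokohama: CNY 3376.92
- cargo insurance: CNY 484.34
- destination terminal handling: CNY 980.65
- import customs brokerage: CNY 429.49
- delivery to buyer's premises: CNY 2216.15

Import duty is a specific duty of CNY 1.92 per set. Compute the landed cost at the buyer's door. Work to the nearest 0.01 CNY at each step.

Total landed cost: CNY 463794.02

FOB: the seller bears costs until goods are on board at the origin port; the buyer bears freight, insurance and all costs thereafter.
Already in the invoice (seller's account under FOB): origin terminal — exclude.
CIF value = FOB price + freight + insurance = 445210.79 + 3376.92 + 484.34 = 449072.05
Import duty = 5779 × 1.92 = 11095.68
Buyer bears: freight 3376.92 + insurance 484.34 + destination terminal 980.65 + brokerage 429.49 + delivery 2216.15 + duty 11095.68 = 18583.23
Landed cost = invoice 445210.79 + 18583.23 = 463794.02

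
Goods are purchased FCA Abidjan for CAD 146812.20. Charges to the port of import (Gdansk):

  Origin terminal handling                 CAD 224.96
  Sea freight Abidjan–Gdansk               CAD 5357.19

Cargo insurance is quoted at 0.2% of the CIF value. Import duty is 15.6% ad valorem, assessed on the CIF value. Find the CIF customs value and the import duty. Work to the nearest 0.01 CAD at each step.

Let C be the CIF value. C = FCA price + pre-shipment costs + freight + 0.2% × C
C − 0.2% × C = 146812.20 + 224.96 + 5357.19
0.998 × C = 152394.35
C = 152394.35 / 0.998 = 152699.75
Insurance premium = 0.2% × 152699.75 = 305.40
Import duty = 152699.75 × 15.6% = 23821.16

CIF value: CAD 152699.75; import duty: CAD 23821.16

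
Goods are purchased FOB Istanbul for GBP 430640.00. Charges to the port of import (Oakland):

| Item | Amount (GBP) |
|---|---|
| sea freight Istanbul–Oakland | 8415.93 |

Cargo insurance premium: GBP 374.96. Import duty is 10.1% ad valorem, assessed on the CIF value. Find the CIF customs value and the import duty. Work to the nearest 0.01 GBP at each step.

CIF value: GBP 439430.89; import duty: GBP 44382.52

CIF = FOB price + freight + insurance
CIF = 430640.00 + 8415.93 + 374.96 = 439430.89
Import duty = 439430.89 × 10.1% = 44382.52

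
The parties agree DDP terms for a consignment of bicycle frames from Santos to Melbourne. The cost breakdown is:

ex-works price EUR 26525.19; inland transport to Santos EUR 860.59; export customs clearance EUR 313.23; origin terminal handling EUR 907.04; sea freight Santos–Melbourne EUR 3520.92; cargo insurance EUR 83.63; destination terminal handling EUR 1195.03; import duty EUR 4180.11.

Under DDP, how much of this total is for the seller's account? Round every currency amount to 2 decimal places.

Seller's account: EUR 37585.74

DDP: the seller bears all costs including import duty.
Seller's account: goods 26525.19 + inland to port 860.59 + export clearance 313.23 + origin terminal 907.04 + freight 3520.92 + insurance 83.63 + destination terminal 1195.03 + duty 4180.11 = 37585.74
Buyer's account: 0.00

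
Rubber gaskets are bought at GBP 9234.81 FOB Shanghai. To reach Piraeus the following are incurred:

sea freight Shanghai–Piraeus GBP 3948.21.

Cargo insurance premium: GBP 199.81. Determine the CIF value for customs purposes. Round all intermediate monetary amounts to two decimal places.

CIF value: GBP 13382.83

CIF = FOB price + freight + insurance
CIF = 9234.81 + 3948.21 + 199.81 = 13382.83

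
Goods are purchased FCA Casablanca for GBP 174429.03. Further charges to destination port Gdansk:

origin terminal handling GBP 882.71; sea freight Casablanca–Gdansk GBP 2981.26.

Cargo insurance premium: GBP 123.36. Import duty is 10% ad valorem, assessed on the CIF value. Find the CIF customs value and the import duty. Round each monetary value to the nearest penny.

CIF = FCA price + pre-shipment costs + freight + insurance
CIF = 174429.03 + 882.71 + 2981.26 + 123.36 = 178416.36
Import duty = 178416.36 × 10% = 17841.64

CIF value: GBP 178416.36; import duty: GBP 17841.64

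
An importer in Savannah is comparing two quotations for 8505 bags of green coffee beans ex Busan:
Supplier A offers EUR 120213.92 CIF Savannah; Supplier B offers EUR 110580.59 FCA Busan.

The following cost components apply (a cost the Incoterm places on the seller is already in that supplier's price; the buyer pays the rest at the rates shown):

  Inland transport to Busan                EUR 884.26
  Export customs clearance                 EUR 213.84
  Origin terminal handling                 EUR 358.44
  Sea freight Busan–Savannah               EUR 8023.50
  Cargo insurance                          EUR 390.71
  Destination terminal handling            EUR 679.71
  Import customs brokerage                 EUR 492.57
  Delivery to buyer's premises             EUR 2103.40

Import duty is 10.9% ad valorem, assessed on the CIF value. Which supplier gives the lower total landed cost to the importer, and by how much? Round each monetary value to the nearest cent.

Supplier B is cheaper by EUR 954.50

Supplier A (CIF):
The CIF price already equals the CIF value: 120213.92
Import duty = 120213.92 × 10.9% = 13103.32
Buyer bears (A): 679.71 + 492.57 + 2103.40 = 3275.68
Landed cost (A) = invoice 120213.92 + 3275.68 + duty 13103.32 = 136592.92
Supplier B (FCA):
CIF value = FCA price + origin terminal + freight + insurance = 110580.59 + 358.44 + 8023.50 + 390.71 = 119353.24
Import duty = 119353.24 × 10.9% = 13009.50
Buyer bears (B): 358.44 + 8023.50 + 390.71 + 679.71 + 492.57 + 2103.40 = 12048.33
Landed cost (B) = invoice 110580.59 + 12048.33 + duty 13009.50 = 135638.42
Difference = |136592.92 − 135638.42| = 954.50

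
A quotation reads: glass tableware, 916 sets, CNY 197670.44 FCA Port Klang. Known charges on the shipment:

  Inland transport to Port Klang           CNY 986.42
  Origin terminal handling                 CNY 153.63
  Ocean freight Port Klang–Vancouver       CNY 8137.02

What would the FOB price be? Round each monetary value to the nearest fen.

Not relevant to the conversion: inland to port — on the seller under both FCA and FOB; already in the FCA price and stays in the FOB price. freight — on the buyer under both terms; not part of either seller's price.
From FCA to FOB, the seller additionally bears: origin terminal.
FOB price = 197670.44 + 153.63 = 197824.07

FOB price: CNY 197824.07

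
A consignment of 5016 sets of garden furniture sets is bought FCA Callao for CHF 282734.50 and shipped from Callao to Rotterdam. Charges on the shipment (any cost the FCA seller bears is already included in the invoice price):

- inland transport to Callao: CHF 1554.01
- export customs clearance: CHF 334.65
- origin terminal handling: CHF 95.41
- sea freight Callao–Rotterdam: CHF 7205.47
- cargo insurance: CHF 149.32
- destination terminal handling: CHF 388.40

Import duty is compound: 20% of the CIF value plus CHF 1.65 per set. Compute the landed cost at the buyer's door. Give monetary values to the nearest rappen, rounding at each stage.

Total landed cost: CHF 356886.44

FCA: the seller delivers export-cleared goods to the carrier; the buyer bears costs from that point.
Already in the invoice (seller's account under FCA): inland to port, export clearance — exclude.
CIF value = FCA price + origin terminal + freight + insurance = 282734.50 + 95.41 + 7205.47 + 149.32 = 290184.70
Ad valorem component: 290184.70 × 20% = 58036.94
Specific component: 5016 × 1.65 = 8276.40
Import duty = 58036.94 + 8276.40 = 66313.34
Buyer bears: origin terminal 95.41 + freight 7205.47 + insurance 149.32 + destination terminal 388.40 + duty 66313.34 = 74151.94
Landed cost = invoice 282734.50 + 74151.94 = 356886.44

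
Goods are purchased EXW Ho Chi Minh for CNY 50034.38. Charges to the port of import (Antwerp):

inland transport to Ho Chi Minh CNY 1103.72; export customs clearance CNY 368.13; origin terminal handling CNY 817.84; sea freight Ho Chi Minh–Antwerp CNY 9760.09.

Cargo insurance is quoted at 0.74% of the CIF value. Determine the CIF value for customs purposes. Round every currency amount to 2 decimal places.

Let C be the CIF value. C = EXW price + pre-shipment costs + freight + 0.74% × C
C − 0.74% × C = 50034.38 + 1103.72 + 368.13 + 817.84 + 9760.09
0.9926 × C = 62084.16
C = 62084.16 / 0.9926 = 62547.01
Insurance premium = 0.74% × 62547.01 = 462.85

CIF value: CNY 62547.01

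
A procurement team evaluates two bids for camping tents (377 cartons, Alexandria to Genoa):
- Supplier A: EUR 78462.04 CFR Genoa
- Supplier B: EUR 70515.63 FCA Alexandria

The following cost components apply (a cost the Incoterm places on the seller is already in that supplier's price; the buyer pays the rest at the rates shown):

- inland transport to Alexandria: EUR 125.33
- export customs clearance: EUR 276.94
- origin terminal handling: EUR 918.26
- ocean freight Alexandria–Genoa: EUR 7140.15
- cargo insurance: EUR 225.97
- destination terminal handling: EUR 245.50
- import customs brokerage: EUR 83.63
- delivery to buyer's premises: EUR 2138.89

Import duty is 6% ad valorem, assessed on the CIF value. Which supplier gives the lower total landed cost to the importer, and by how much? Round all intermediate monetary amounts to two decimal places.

Supplier A is cheaper by EUR 118.72

Supplier A (CFR):
CIF value = CFR price + insurance = 78462.04 + 225.97 = 78688.01
Import duty = 78688.01 × 6% = 4721.28
Buyer bears (A): 225.97 + 245.50 + 83.63 + 2138.89 = 2693.99
Landed cost (A) = invoice 78462.04 + 2693.99 + duty 4721.28 = 85877.31
Supplier B (FCA):
CIF value = FCA price + origin terminal + freight + insurance = 70515.63 + 918.26 + 7140.15 + 225.97 = 78800.01
Import duty = 78800.01 × 6% = 4728.00
Buyer bears (B): 918.26 + 7140.15 + 225.97 + 245.50 + 83.63 + 2138.89 = 10752.40
Landed cost (B) = invoice 70515.63 + 10752.40 + duty 4728.00 = 85996.03
Difference = |85877.31 − 85996.03| = 118.72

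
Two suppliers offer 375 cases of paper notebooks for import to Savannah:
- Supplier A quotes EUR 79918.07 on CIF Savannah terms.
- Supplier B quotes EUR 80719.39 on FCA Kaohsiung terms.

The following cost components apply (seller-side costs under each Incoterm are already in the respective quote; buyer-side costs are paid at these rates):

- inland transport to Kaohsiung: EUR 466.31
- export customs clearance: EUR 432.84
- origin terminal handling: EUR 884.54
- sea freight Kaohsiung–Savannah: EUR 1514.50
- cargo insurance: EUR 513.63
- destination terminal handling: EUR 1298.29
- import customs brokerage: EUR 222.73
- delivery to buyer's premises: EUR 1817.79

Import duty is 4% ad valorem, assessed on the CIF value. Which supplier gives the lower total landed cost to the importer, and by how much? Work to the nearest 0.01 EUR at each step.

Supplier A (CIF):
The CIF price already equals the CIF value: 79918.07
Import duty = 79918.07 × 4% = 3196.72
Buyer bears (A): 1298.29 + 222.73 + 1817.79 = 3338.81
Landed cost (A) = invoice 79918.07 + 3338.81 + duty 3196.72 = 86453.60
Supplier B (FCA):
CIF value = FCA price + origin terminal + freight + insurance = 80719.39 + 884.54 + 1514.50 + 513.63 = 83632.06
Import duty = 83632.06 × 4% = 3345.28
Buyer bears (B): 884.54 + 1514.50 + 513.63 + 1298.29 + 222.73 + 1817.79 = 6251.48
Landed cost (B) = invoice 80719.39 + 6251.48 + duty 3345.28 = 90316.15
Difference = |86453.60 − 90316.15| = 3862.55

Supplier A is cheaper by EUR 3862.55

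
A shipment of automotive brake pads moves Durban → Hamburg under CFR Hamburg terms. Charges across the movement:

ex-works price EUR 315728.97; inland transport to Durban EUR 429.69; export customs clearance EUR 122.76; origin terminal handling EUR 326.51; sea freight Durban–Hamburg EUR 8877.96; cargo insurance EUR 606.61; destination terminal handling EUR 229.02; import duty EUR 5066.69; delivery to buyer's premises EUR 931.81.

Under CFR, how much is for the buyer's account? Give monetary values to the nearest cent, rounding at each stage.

Buyer's account: EUR 6834.13

CFR: the seller pays costs through ocean freight to the destination port, but not insurance.
Seller's account: goods 315728.97 + inland to port 429.69 + export clearance 122.76 + origin terminal 326.51 + freight 8877.96 = 325485.89
Buyer's account: insurance 606.61 + destination terminal 229.02 + duty 5066.69 + delivery 931.81 = 6834.13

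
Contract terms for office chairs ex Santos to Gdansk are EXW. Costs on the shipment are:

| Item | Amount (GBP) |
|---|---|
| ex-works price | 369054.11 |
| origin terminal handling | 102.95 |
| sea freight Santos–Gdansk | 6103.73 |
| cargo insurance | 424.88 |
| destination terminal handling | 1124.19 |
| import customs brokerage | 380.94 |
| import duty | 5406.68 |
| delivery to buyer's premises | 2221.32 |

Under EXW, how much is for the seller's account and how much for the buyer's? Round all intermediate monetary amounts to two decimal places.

EXW: the seller makes goods available at their premises; the buyer bears all onward costs.
Seller's account: goods 369054.11 = 369054.11
Buyer's account: origin terminal 102.95 + freight 6103.73 + insurance 424.88 + destination terminal 1124.19 + brokerage 380.94 + duty 5406.68 + delivery 2221.32 = 15764.69

Seller: GBP 369054.11; buyer: GBP 15764.69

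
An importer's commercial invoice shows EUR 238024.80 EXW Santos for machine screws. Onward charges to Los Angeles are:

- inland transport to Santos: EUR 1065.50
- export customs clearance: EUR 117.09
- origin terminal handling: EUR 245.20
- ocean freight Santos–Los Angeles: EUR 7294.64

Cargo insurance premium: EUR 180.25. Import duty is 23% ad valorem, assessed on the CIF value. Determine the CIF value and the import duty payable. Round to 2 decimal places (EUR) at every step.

CIF value: EUR 246927.48; import duty: EUR 56793.32

CIF = EXW price + pre-shipment costs + freight + insurance
CIF = 238024.80 + 1065.50 + 117.09 + 245.20 + 7294.64 + 180.25 = 246927.48
Import duty = 246927.48 × 23% = 56793.32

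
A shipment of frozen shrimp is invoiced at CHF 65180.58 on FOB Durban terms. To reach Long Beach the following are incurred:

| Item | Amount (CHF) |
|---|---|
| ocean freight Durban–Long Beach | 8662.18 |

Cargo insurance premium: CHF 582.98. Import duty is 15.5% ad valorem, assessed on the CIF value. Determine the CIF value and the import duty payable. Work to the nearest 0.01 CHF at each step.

CIF = FOB price + freight + insurance
CIF = 65180.58 + 8662.18 + 582.98 = 74425.74
Import duty = 74425.74 × 15.5% = 11535.99

CIF value: CHF 74425.74; import duty: CHF 11535.99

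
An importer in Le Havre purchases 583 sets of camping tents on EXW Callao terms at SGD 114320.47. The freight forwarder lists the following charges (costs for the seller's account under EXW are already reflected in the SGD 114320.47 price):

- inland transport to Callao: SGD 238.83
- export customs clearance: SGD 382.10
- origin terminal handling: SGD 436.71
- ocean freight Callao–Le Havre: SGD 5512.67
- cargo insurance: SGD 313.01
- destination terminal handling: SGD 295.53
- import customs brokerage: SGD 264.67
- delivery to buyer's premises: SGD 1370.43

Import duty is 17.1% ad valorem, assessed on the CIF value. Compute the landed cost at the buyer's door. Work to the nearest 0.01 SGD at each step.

EXW: the seller makes goods available at their premises; the buyer bears all onward costs.
CIF value = EXW price + inland to port + export clearance + origin terminal + freight + insurance = 114320.47 + 238.83 + 382.10 + 436.71 + 5512.67 + 313.01 = 121203.79
Import duty = 121203.79 × 17.1% = 20725.85
Buyer bears: inland to port 238.83 + export clearance 382.10 + origin terminal 436.71 + freight 5512.67 + insurance 313.01 + destination terminal 295.53 + brokerage 264.67 + delivery 1370.43 + duty 20725.85 = 29539.80
Landed cost = invoice 114320.47 + 29539.80 = 143860.27

Total landed cost: SGD 143860.27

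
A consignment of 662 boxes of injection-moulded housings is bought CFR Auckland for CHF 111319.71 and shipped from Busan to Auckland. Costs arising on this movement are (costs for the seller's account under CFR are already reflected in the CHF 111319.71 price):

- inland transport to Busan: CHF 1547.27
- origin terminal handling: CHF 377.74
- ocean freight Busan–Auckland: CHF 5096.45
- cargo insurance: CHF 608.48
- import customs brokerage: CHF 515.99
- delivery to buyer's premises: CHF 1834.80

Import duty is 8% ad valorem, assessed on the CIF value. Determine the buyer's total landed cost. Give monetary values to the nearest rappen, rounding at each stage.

Total landed cost: CHF 123233.24

CFR: the seller pays costs through ocean freight to the destination port, but not insurance.
Already in the invoice (seller's account under CFR): inland to port, origin terminal, freight — exclude.
CIF value = CFR price + insurance = 111319.71 + 608.48 = 111928.19
Import duty = 111928.19 × 8% = 8954.26
Buyer bears: insurance 608.48 + brokerage 515.99 + delivery 1834.80 + duty 8954.26 = 11913.53
Landed cost = invoice 111319.71 + 11913.53 = 123233.24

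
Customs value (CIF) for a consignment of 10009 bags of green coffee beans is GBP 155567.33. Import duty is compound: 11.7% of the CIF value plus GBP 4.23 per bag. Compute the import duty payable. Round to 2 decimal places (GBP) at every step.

Import duty: GBP 60539.45

Ad valorem component: 155567.33 × 11.7% = 18201.38
Specific component: 10009 × 4.23 = 42338.07
Import duty = 18201.38 + 42338.07 = 60539.45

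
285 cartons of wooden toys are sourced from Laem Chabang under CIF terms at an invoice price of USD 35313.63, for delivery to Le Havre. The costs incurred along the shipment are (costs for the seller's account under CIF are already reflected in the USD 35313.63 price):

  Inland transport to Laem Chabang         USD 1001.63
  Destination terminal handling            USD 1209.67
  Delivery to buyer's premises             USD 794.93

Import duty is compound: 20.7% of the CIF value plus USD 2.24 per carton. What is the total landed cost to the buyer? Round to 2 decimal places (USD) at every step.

Total landed cost: USD 45266.55

CIF: the seller pays costs through ocean freight and marine insurance to the destination port.
Already in the invoice (seller's account under CIF): inland to port — exclude.
The CIF price already equals the CIF value: 35313.63
Ad valorem component: 35313.63 × 20.7% = 7309.92
Specific component: 285 × 2.24 = 638.40
Import duty = 7309.92 + 638.40 = 7948.32
Buyer bears: destination terminal 1209.67 + delivery 794.93 + duty 7948.32 = 9952.92
Landed cost = invoice 35313.63 + 9952.92 = 45266.55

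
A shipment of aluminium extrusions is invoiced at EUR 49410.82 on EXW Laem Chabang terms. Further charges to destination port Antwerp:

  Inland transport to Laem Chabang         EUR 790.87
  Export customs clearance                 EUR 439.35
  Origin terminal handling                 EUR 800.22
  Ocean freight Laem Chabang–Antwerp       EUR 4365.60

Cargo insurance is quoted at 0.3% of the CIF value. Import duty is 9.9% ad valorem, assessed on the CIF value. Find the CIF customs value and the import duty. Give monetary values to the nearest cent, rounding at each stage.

Let C be the CIF value. C = EXW price + pre-shipment costs + freight + 0.3% × C
C − 0.3% × C = 49410.82 + 790.87 + 439.35 + 800.22 + 4365.60
0.997 × C = 55806.86
C = 55806.86 / 0.997 = 55974.78
Insurance premium = 0.3% × 55974.78 = 167.92
Import duty = 55974.78 × 9.9% = 5541.50

CIF value: EUR 55974.78; import duty: EUR 5541.50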